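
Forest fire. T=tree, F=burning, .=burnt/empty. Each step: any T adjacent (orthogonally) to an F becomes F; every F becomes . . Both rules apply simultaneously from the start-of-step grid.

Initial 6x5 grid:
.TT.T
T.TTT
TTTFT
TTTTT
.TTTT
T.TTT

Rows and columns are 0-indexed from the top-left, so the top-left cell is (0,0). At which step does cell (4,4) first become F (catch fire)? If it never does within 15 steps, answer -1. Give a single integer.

Step 1: cell (4,4)='T' (+4 fires, +1 burnt)
Step 2: cell (4,4)='T' (+6 fires, +4 burnt)
Step 3: cell (4,4)='F' (+7 fires, +6 burnt)
  -> target ignites at step 3
Step 4: cell (4,4)='.' (+6 fires, +7 burnt)
Step 5: cell (4,4)='.' (+0 fires, +6 burnt)
  fire out at step 5

3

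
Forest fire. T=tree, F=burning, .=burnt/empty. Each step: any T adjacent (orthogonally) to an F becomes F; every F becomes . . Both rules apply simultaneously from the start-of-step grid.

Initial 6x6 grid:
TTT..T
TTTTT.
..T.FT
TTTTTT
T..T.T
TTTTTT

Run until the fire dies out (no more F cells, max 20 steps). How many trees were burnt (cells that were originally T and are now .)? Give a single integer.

Answer: 25

Derivation:
Step 1: +3 fires, +1 burnt (F count now 3)
Step 2: +3 fires, +3 burnt (F count now 3)
Step 3: +4 fires, +3 burnt (F count now 4)
Step 4: +6 fires, +4 burnt (F count now 6)
Step 5: +5 fires, +6 burnt (F count now 5)
Step 6: +3 fires, +5 burnt (F count now 3)
Step 7: +1 fires, +3 burnt (F count now 1)
Step 8: +0 fires, +1 burnt (F count now 0)
Fire out after step 8
Initially T: 26, now '.': 35
Total burnt (originally-T cells now '.'): 25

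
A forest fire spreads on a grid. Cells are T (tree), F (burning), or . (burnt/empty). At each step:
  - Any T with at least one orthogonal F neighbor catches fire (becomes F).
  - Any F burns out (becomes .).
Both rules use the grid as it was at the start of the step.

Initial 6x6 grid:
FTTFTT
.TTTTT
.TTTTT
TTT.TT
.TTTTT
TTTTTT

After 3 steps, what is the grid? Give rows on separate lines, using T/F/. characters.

Step 1: 4 trees catch fire, 2 burn out
  .FF.FT
  .TTFTT
  .TTTTT
  TTT.TT
  .TTTTT
  TTTTTT
Step 2: 5 trees catch fire, 4 burn out
  .....F
  .FF.FT
  .TTFTT
  TTT.TT
  .TTTTT
  TTTTTT
Step 3: 4 trees catch fire, 5 burn out
  ......
  .....F
  .FF.FT
  TTT.TT
  .TTTTT
  TTTTTT

......
.....F
.FF.FT
TTT.TT
.TTTTT
TTTTTT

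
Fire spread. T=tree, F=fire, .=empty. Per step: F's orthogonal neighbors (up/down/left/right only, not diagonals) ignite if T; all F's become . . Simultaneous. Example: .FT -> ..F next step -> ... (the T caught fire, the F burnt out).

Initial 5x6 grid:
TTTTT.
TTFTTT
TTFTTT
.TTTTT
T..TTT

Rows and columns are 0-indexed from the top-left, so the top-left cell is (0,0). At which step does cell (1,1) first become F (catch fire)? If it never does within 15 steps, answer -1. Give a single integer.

Step 1: cell (1,1)='F' (+6 fires, +2 burnt)
  -> target ignites at step 1
Step 2: cell (1,1)='.' (+8 fires, +6 burnt)
Step 3: cell (1,1)='.' (+6 fires, +8 burnt)
Step 4: cell (1,1)='.' (+2 fires, +6 burnt)
Step 5: cell (1,1)='.' (+1 fires, +2 burnt)
Step 6: cell (1,1)='.' (+0 fires, +1 burnt)
  fire out at step 6

1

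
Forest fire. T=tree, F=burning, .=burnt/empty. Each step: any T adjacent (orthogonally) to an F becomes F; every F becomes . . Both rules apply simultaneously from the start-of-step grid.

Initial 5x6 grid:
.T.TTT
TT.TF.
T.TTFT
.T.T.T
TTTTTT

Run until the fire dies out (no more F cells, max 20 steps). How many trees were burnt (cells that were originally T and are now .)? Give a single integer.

Step 1: +4 fires, +2 burnt (F count now 4)
Step 2: +5 fires, +4 burnt (F count now 5)
Step 3: +2 fires, +5 burnt (F count now 2)
Step 4: +2 fires, +2 burnt (F count now 2)
Step 5: +1 fires, +2 burnt (F count now 1)
Step 6: +2 fires, +1 burnt (F count now 2)
Step 7: +0 fires, +2 burnt (F count now 0)
Fire out after step 7
Initially T: 20, now '.': 26
Total burnt (originally-T cells now '.'): 16

Answer: 16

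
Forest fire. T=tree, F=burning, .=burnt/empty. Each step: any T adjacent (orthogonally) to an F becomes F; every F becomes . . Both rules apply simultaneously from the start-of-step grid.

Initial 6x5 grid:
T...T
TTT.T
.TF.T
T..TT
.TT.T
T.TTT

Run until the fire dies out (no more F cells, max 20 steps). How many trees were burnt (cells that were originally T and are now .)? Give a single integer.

Step 1: +2 fires, +1 burnt (F count now 2)
Step 2: +1 fires, +2 burnt (F count now 1)
Step 3: +1 fires, +1 burnt (F count now 1)
Step 4: +1 fires, +1 burnt (F count now 1)
Step 5: +0 fires, +1 burnt (F count now 0)
Fire out after step 5
Initially T: 18, now '.': 17
Total burnt (originally-T cells now '.'): 5

Answer: 5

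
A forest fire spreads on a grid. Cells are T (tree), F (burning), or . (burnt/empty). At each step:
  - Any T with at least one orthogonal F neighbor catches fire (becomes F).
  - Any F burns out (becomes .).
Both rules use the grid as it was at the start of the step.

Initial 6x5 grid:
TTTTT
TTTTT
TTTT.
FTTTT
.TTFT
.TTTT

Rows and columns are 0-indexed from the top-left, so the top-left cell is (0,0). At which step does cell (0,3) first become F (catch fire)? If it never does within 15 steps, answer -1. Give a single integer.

Step 1: cell (0,3)='T' (+6 fires, +2 burnt)
Step 2: cell (0,3)='T' (+8 fires, +6 burnt)
Step 3: cell (0,3)='T' (+5 fires, +8 burnt)
Step 4: cell (0,3)='F' (+4 fires, +5 burnt)
  -> target ignites at step 4
Step 5: cell (0,3)='.' (+2 fires, +4 burnt)
Step 6: cell (0,3)='.' (+0 fires, +2 burnt)
  fire out at step 6

4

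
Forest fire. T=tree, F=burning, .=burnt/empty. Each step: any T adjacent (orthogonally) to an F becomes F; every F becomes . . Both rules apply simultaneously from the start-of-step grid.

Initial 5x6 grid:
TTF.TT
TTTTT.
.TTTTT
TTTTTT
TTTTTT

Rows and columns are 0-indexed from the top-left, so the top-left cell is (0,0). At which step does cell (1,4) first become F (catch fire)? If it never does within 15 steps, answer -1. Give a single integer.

Step 1: cell (1,4)='T' (+2 fires, +1 burnt)
Step 2: cell (1,4)='T' (+4 fires, +2 burnt)
Step 3: cell (1,4)='F' (+5 fires, +4 burnt)
  -> target ignites at step 3
Step 4: cell (1,4)='.' (+5 fires, +5 burnt)
Step 5: cell (1,4)='.' (+6 fires, +5 burnt)
Step 6: cell (1,4)='.' (+3 fires, +6 burnt)
Step 7: cell (1,4)='.' (+1 fires, +3 burnt)
Step 8: cell (1,4)='.' (+0 fires, +1 burnt)
  fire out at step 8

3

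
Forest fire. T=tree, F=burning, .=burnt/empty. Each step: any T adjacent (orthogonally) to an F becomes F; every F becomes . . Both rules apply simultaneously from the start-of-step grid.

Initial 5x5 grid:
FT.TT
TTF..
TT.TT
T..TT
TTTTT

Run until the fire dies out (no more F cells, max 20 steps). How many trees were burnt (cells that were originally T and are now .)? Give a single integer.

Answer: 15

Derivation:
Step 1: +3 fires, +2 burnt (F count now 3)
Step 2: +2 fires, +3 burnt (F count now 2)
Step 3: +1 fires, +2 burnt (F count now 1)
Step 4: +1 fires, +1 burnt (F count now 1)
Step 5: +1 fires, +1 burnt (F count now 1)
Step 6: +1 fires, +1 burnt (F count now 1)
Step 7: +1 fires, +1 burnt (F count now 1)
Step 8: +2 fires, +1 burnt (F count now 2)
Step 9: +2 fires, +2 burnt (F count now 2)
Step 10: +1 fires, +2 burnt (F count now 1)
Step 11: +0 fires, +1 burnt (F count now 0)
Fire out after step 11
Initially T: 17, now '.': 23
Total burnt (originally-T cells now '.'): 15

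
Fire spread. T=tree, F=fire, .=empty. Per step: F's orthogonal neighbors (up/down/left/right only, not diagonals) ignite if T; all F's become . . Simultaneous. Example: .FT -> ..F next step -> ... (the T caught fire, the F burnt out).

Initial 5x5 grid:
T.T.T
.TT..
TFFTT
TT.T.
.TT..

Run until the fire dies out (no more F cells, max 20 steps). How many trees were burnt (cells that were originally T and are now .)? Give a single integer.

Answer: 11

Derivation:
Step 1: +5 fires, +2 burnt (F count now 5)
Step 2: +5 fires, +5 burnt (F count now 5)
Step 3: +1 fires, +5 burnt (F count now 1)
Step 4: +0 fires, +1 burnt (F count now 0)
Fire out after step 4
Initially T: 13, now '.': 23
Total burnt (originally-T cells now '.'): 11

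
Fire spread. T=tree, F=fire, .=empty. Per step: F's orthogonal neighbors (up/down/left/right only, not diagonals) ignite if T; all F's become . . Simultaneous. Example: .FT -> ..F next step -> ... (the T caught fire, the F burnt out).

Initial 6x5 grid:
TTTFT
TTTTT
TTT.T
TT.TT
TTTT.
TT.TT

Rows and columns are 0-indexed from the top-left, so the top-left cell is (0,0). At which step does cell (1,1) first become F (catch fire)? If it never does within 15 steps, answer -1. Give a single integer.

Step 1: cell (1,1)='T' (+3 fires, +1 burnt)
Step 2: cell (1,1)='T' (+3 fires, +3 burnt)
Step 3: cell (1,1)='F' (+4 fires, +3 burnt)
  -> target ignites at step 3
Step 4: cell (1,1)='.' (+3 fires, +4 burnt)
Step 5: cell (1,1)='.' (+3 fires, +3 burnt)
Step 6: cell (1,1)='.' (+3 fires, +3 burnt)
Step 7: cell (1,1)='.' (+4 fires, +3 burnt)
Step 8: cell (1,1)='.' (+2 fires, +4 burnt)
Step 9: cell (1,1)='.' (+0 fires, +2 burnt)
  fire out at step 9

3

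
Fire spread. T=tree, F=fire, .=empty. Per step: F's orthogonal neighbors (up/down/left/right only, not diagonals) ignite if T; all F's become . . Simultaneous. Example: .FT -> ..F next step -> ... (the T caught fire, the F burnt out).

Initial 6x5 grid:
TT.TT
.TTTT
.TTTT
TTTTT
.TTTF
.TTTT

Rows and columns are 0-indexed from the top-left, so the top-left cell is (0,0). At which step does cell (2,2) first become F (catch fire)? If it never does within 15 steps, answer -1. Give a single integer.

Step 1: cell (2,2)='T' (+3 fires, +1 burnt)
Step 2: cell (2,2)='T' (+4 fires, +3 burnt)
Step 3: cell (2,2)='T' (+5 fires, +4 burnt)
Step 4: cell (2,2)='F' (+5 fires, +5 burnt)
  -> target ignites at step 4
Step 5: cell (2,2)='.' (+4 fires, +5 burnt)
Step 6: cell (2,2)='.' (+1 fires, +4 burnt)
Step 7: cell (2,2)='.' (+1 fires, +1 burnt)
Step 8: cell (2,2)='.' (+1 fires, +1 burnt)
Step 9: cell (2,2)='.' (+0 fires, +1 burnt)
  fire out at step 9

4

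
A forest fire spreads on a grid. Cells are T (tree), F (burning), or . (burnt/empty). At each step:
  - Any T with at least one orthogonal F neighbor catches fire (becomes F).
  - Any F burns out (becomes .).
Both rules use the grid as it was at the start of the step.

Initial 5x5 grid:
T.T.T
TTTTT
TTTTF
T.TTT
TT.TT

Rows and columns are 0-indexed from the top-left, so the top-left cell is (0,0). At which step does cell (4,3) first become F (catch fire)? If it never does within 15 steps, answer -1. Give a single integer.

Step 1: cell (4,3)='T' (+3 fires, +1 burnt)
Step 2: cell (4,3)='T' (+5 fires, +3 burnt)
Step 3: cell (4,3)='F' (+4 fires, +5 burnt)
  -> target ignites at step 3
Step 4: cell (4,3)='.' (+3 fires, +4 burnt)
Step 5: cell (4,3)='.' (+2 fires, +3 burnt)
Step 6: cell (4,3)='.' (+2 fires, +2 burnt)
Step 7: cell (4,3)='.' (+1 fires, +2 burnt)
Step 8: cell (4,3)='.' (+0 fires, +1 burnt)
  fire out at step 8

3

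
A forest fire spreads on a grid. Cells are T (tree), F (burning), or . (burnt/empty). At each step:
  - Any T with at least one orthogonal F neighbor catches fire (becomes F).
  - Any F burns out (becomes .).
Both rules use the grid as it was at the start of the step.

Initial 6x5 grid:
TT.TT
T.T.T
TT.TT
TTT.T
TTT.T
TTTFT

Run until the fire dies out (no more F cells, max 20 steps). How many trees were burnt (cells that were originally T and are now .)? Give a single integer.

Answer: 22

Derivation:
Step 1: +2 fires, +1 burnt (F count now 2)
Step 2: +3 fires, +2 burnt (F count now 3)
Step 3: +4 fires, +3 burnt (F count now 4)
Step 4: +3 fires, +4 burnt (F count now 3)
Step 5: +4 fires, +3 burnt (F count now 4)
Step 6: +2 fires, +4 burnt (F count now 2)
Step 7: +2 fires, +2 burnt (F count now 2)
Step 8: +1 fires, +2 burnt (F count now 1)
Step 9: +1 fires, +1 burnt (F count now 1)
Step 10: +0 fires, +1 burnt (F count now 0)
Fire out after step 10
Initially T: 23, now '.': 29
Total burnt (originally-T cells now '.'): 22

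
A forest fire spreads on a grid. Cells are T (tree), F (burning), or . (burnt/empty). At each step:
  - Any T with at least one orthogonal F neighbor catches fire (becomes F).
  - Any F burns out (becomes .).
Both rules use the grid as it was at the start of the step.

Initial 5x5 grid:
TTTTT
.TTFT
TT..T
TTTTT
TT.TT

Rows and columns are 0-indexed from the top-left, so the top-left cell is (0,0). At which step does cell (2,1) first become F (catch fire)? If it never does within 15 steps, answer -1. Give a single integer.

Step 1: cell (2,1)='T' (+3 fires, +1 burnt)
Step 2: cell (2,1)='T' (+4 fires, +3 burnt)
Step 3: cell (2,1)='F' (+3 fires, +4 burnt)
  -> target ignites at step 3
Step 4: cell (2,1)='.' (+5 fires, +3 burnt)
Step 5: cell (2,1)='.' (+4 fires, +5 burnt)
Step 6: cell (2,1)='.' (+1 fires, +4 burnt)
Step 7: cell (2,1)='.' (+0 fires, +1 burnt)
  fire out at step 7

3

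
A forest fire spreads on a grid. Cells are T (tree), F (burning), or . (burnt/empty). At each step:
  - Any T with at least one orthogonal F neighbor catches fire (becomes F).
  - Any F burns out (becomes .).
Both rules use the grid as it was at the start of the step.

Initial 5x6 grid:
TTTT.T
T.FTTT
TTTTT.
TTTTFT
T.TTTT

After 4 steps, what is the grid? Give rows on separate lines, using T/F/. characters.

Step 1: 7 trees catch fire, 2 burn out
  TTFT.T
  T..FTT
  TTFTF.
  TTTF.F
  T.TTFT
Step 2: 8 trees catch fire, 7 burn out
  TF.F.T
  T...FT
  TF.F..
  TTF...
  T.TF.F
Step 3: 5 trees catch fire, 8 burn out
  F....T
  T....F
  F.....
  TF....
  T.F...
Step 4: 3 trees catch fire, 5 burn out
  .....F
  F.....
  ......
  F.....
  T.....

.....F
F.....
......
F.....
T.....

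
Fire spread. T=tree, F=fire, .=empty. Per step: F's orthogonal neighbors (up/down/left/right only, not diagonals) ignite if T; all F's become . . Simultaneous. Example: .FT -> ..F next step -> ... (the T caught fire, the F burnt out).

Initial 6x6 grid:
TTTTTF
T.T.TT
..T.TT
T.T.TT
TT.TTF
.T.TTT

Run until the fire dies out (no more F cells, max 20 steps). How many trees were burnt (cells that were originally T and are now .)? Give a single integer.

Answer: 20

Derivation:
Step 1: +5 fires, +2 burnt (F count now 5)
Step 2: +6 fires, +5 burnt (F count now 6)
Step 3: +3 fires, +6 burnt (F count now 3)
Step 4: +2 fires, +3 burnt (F count now 2)
Step 5: +2 fires, +2 burnt (F count now 2)
Step 6: +2 fires, +2 burnt (F count now 2)
Step 7: +0 fires, +2 burnt (F count now 0)
Fire out after step 7
Initially T: 24, now '.': 32
Total burnt (originally-T cells now '.'): 20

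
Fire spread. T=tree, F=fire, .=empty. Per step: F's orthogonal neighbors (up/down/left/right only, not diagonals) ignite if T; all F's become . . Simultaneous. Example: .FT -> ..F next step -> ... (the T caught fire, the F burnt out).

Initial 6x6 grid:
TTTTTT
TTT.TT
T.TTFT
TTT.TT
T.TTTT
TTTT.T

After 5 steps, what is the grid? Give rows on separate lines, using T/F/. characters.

Step 1: 4 trees catch fire, 1 burn out
  TTTTTT
  TTT.FT
  T.TF.F
  TTT.FT
  T.TTTT
  TTTT.T
Step 2: 5 trees catch fire, 4 burn out
  TTTTFT
  TTT..F
  T.F...
  TTT..F
  T.TTFT
  TTTT.T
Step 3: 6 trees catch fire, 5 burn out
  TTTF.F
  TTF...
  T.....
  TTF...
  T.TF.F
  TTTT.T
Step 4: 6 trees catch fire, 6 burn out
  TTF...
  TF....
  T.....
  TF....
  T.F...
  TTTF.F
Step 5: 4 trees catch fire, 6 burn out
  TF....
  F.....
  T.....
  F.....
  T.....
  TTF...

TF....
F.....
T.....
F.....
T.....
TTF...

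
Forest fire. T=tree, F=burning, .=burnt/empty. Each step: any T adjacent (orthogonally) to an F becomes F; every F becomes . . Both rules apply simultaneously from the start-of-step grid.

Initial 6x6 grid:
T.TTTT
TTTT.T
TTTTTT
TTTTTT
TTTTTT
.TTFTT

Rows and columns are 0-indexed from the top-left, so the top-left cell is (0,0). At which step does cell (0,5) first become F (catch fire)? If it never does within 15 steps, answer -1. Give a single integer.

Step 1: cell (0,5)='T' (+3 fires, +1 burnt)
Step 2: cell (0,5)='T' (+5 fires, +3 burnt)
Step 3: cell (0,5)='T' (+5 fires, +5 burnt)
Step 4: cell (0,5)='T' (+6 fires, +5 burnt)
Step 5: cell (0,5)='T' (+5 fires, +6 burnt)
Step 6: cell (0,5)='T' (+5 fires, +5 burnt)
Step 7: cell (0,5)='F' (+2 fires, +5 burnt)
  -> target ignites at step 7
Step 8: cell (0,5)='.' (+1 fires, +2 burnt)
Step 9: cell (0,5)='.' (+0 fires, +1 burnt)
  fire out at step 9

7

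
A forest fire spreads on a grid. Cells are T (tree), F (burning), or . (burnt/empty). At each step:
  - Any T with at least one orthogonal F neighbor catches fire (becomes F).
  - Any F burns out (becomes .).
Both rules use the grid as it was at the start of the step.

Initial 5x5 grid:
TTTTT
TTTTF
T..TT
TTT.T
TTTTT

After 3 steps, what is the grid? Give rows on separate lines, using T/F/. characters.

Step 1: 3 trees catch fire, 1 burn out
  TTTTF
  TTTF.
  T..TF
  TTT.T
  TTTTT
Step 2: 4 trees catch fire, 3 burn out
  TTTF.
  TTF..
  T..F.
  TTT.F
  TTTTT
Step 3: 3 trees catch fire, 4 burn out
  TTF..
  TF...
  T....
  TTT..
  TTTTF

TTF..
TF...
T....
TTT..
TTTTF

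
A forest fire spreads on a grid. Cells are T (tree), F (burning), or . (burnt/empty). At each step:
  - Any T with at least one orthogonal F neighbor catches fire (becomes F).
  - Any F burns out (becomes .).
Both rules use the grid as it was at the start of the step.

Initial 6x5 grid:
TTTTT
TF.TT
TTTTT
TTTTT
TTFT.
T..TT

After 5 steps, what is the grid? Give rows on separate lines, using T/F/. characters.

Step 1: 6 trees catch fire, 2 burn out
  TFTTT
  F..TT
  TFTTT
  TTFTT
  TF.F.
  T..TT
Step 2: 8 trees catch fire, 6 burn out
  F.FTT
  ...TT
  F.FTT
  TF.FT
  F....
  T..FT
Step 3: 6 trees catch fire, 8 burn out
  ...FT
  ...TT
  ...FT
  F...F
  .....
  F...F
Step 4: 3 trees catch fire, 6 burn out
  ....F
  ...FT
  ....F
  .....
  .....
  .....
Step 5: 1 trees catch fire, 3 burn out
  .....
  ....F
  .....
  .....
  .....
  .....

.....
....F
.....
.....
.....
.....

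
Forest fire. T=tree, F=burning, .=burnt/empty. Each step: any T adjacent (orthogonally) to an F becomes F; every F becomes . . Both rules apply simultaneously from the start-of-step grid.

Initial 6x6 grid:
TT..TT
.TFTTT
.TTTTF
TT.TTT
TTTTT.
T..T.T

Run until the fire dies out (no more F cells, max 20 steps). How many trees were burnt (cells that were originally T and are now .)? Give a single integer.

Step 1: +6 fires, +2 burnt (F count now 6)
Step 2: +6 fires, +6 burnt (F count now 6)
Step 3: +5 fires, +6 burnt (F count now 5)
Step 4: +3 fires, +5 burnt (F count now 3)
Step 5: +3 fires, +3 burnt (F count now 3)
Step 6: +1 fires, +3 burnt (F count now 1)
Step 7: +0 fires, +1 burnt (F count now 0)
Fire out after step 7
Initially T: 25, now '.': 35
Total burnt (originally-T cells now '.'): 24

Answer: 24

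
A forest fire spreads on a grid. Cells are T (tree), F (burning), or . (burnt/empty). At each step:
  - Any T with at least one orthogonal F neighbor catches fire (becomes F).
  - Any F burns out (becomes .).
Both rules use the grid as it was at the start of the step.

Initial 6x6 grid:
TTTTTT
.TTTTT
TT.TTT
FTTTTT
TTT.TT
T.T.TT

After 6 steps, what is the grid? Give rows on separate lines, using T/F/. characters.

Step 1: 3 trees catch fire, 1 burn out
  TTTTTT
  .TTTTT
  FT.TTT
  .FTTTT
  FTT.TT
  T.T.TT
Step 2: 4 trees catch fire, 3 burn out
  TTTTTT
  .TTTTT
  .F.TTT
  ..FTTT
  .FT.TT
  F.T.TT
Step 3: 3 trees catch fire, 4 burn out
  TTTTTT
  .FTTTT
  ...TTT
  ...FTT
  ..F.TT
  ..T.TT
Step 4: 5 trees catch fire, 3 burn out
  TFTTTT
  ..FTTT
  ...FTT
  ....FT
  ....TT
  ..F.TT
Step 5: 6 trees catch fire, 5 burn out
  F.FTTT
  ...FTT
  ....FT
  .....F
  ....FT
  ....TT
Step 6: 5 trees catch fire, 6 burn out
  ...FTT
  ....FT
  .....F
  ......
  .....F
  ....FT

...FTT
....FT
.....F
......
.....F
....FT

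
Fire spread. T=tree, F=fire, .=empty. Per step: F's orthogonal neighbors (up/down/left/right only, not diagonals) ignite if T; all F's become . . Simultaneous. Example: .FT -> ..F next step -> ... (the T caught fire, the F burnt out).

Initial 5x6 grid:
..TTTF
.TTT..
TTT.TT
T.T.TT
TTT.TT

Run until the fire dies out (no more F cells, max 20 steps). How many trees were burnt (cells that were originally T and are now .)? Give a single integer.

Answer: 14

Derivation:
Step 1: +1 fires, +1 burnt (F count now 1)
Step 2: +1 fires, +1 burnt (F count now 1)
Step 3: +2 fires, +1 burnt (F count now 2)
Step 4: +1 fires, +2 burnt (F count now 1)
Step 5: +2 fires, +1 burnt (F count now 2)
Step 6: +2 fires, +2 burnt (F count now 2)
Step 7: +2 fires, +2 burnt (F count now 2)
Step 8: +2 fires, +2 burnt (F count now 2)
Step 9: +1 fires, +2 burnt (F count now 1)
Step 10: +0 fires, +1 burnt (F count now 0)
Fire out after step 10
Initially T: 20, now '.': 24
Total burnt (originally-T cells now '.'): 14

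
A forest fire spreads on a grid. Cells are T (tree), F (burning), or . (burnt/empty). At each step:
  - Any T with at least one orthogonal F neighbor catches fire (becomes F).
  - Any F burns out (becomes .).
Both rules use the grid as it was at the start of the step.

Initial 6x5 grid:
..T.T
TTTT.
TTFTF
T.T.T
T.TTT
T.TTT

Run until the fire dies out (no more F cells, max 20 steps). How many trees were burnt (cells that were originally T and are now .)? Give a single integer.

Answer: 19

Derivation:
Step 1: +5 fires, +2 burnt (F count now 5)
Step 2: +6 fires, +5 burnt (F count now 6)
Step 3: +5 fires, +6 burnt (F count now 5)
Step 4: +2 fires, +5 burnt (F count now 2)
Step 5: +1 fires, +2 burnt (F count now 1)
Step 6: +0 fires, +1 burnt (F count now 0)
Fire out after step 6
Initially T: 20, now '.': 29
Total burnt (originally-T cells now '.'): 19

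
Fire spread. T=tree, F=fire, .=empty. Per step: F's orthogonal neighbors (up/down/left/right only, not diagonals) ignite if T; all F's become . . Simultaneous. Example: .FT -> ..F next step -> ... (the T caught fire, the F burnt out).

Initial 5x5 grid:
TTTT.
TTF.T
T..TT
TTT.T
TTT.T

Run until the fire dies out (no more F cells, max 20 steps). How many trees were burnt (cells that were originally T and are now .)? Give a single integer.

Answer: 13

Derivation:
Step 1: +2 fires, +1 burnt (F count now 2)
Step 2: +3 fires, +2 burnt (F count now 3)
Step 3: +2 fires, +3 burnt (F count now 2)
Step 4: +1 fires, +2 burnt (F count now 1)
Step 5: +2 fires, +1 burnt (F count now 2)
Step 6: +2 fires, +2 burnt (F count now 2)
Step 7: +1 fires, +2 burnt (F count now 1)
Step 8: +0 fires, +1 burnt (F count now 0)
Fire out after step 8
Initially T: 18, now '.': 20
Total burnt (originally-T cells now '.'): 13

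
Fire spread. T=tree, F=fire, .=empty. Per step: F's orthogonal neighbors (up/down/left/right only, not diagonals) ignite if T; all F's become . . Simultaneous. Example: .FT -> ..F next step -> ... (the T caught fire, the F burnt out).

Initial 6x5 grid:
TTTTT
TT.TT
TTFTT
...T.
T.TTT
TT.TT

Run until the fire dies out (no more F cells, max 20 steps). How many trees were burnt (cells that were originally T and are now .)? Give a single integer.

Answer: 19

Derivation:
Step 1: +2 fires, +1 burnt (F count now 2)
Step 2: +5 fires, +2 burnt (F count now 5)
Step 3: +5 fires, +5 burnt (F count now 5)
Step 4: +6 fires, +5 burnt (F count now 6)
Step 5: +1 fires, +6 burnt (F count now 1)
Step 6: +0 fires, +1 burnt (F count now 0)
Fire out after step 6
Initially T: 22, now '.': 27
Total burnt (originally-T cells now '.'): 19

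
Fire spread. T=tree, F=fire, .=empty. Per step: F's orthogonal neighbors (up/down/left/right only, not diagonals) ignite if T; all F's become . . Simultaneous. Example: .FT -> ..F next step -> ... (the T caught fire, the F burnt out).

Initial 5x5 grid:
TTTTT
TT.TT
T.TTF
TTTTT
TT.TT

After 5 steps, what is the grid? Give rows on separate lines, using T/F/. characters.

Step 1: 3 trees catch fire, 1 burn out
  TTTTT
  TT.TF
  T.TF.
  TTTTF
  TT.TT
Step 2: 5 trees catch fire, 3 burn out
  TTTTF
  TT.F.
  T.F..
  TTTF.
  TT.TF
Step 3: 3 trees catch fire, 5 burn out
  TTTF.
  TT...
  T....
  TTF..
  TT.F.
Step 4: 2 trees catch fire, 3 burn out
  TTF..
  TT...
  T....
  TF...
  TT...
Step 5: 3 trees catch fire, 2 burn out
  TF...
  TT...
  T....
  F....
  TF...

TF...
TT...
T....
F....
TF...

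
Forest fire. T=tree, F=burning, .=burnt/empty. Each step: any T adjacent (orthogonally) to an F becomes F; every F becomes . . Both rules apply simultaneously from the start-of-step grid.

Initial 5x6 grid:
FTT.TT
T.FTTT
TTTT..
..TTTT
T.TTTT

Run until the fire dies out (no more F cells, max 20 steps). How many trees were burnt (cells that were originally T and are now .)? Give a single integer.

Step 1: +5 fires, +2 burnt (F count now 5)
Step 2: +5 fires, +5 burnt (F count now 5)
Step 3: +4 fires, +5 burnt (F count now 4)
Step 4: +3 fires, +4 burnt (F count now 3)
Step 5: +2 fires, +3 burnt (F count now 2)
Step 6: +1 fires, +2 burnt (F count now 1)
Step 7: +0 fires, +1 burnt (F count now 0)
Fire out after step 7
Initially T: 21, now '.': 29
Total burnt (originally-T cells now '.'): 20

Answer: 20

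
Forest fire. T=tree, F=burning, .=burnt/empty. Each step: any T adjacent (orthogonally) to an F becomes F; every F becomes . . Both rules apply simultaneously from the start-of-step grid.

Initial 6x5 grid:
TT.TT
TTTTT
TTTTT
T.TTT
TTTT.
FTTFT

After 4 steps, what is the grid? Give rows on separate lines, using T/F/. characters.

Step 1: 5 trees catch fire, 2 burn out
  TT.TT
  TTTTT
  TTTTT
  T.TTT
  FTTF.
  .FF.F
Step 2: 4 trees catch fire, 5 burn out
  TT.TT
  TTTTT
  TTTTT
  F.TFT
  .FF..
  .....
Step 3: 4 trees catch fire, 4 burn out
  TT.TT
  TTTTT
  FTTFT
  ..F.F
  .....
  .....
Step 4: 5 trees catch fire, 4 burn out
  TT.TT
  FTTFT
  .FF.F
  .....
  .....
  .....

TT.TT
FTTFT
.FF.F
.....
.....
.....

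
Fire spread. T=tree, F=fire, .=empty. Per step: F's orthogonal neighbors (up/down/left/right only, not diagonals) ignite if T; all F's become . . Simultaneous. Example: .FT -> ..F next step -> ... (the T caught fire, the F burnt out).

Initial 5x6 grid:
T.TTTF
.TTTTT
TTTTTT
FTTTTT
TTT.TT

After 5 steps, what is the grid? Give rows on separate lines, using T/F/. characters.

Step 1: 5 trees catch fire, 2 burn out
  T.TTF.
  .TTTTF
  FTTTTT
  .FTTTT
  FTT.TT
Step 2: 6 trees catch fire, 5 burn out
  T.TF..
  .TTTF.
  .FTTTF
  ..FTTT
  .FT.TT
Step 3: 8 trees catch fire, 6 burn out
  T.F...
  .FTF..
  ..FTF.
  ...FTF
  ..F.TT
Step 4: 4 trees catch fire, 8 burn out
  T.....
  ..F...
  ...F..
  ....F.
  ....TF
Step 5: 1 trees catch fire, 4 burn out
  T.....
  ......
  ......
  ......
  ....F.

T.....
......
......
......
....F.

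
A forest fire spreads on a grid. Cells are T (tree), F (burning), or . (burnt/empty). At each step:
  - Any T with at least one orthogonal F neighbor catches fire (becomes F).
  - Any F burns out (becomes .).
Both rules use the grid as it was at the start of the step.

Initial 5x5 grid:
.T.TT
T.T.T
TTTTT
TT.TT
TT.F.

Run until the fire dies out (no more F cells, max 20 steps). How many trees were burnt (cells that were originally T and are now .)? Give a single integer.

Step 1: +1 fires, +1 burnt (F count now 1)
Step 2: +2 fires, +1 burnt (F count now 2)
Step 3: +2 fires, +2 burnt (F count now 2)
Step 4: +3 fires, +2 burnt (F count now 3)
Step 5: +3 fires, +3 burnt (F count now 3)
Step 6: +4 fires, +3 burnt (F count now 4)
Step 7: +1 fires, +4 burnt (F count now 1)
Step 8: +0 fires, +1 burnt (F count now 0)
Fire out after step 8
Initially T: 17, now '.': 24
Total burnt (originally-T cells now '.'): 16

Answer: 16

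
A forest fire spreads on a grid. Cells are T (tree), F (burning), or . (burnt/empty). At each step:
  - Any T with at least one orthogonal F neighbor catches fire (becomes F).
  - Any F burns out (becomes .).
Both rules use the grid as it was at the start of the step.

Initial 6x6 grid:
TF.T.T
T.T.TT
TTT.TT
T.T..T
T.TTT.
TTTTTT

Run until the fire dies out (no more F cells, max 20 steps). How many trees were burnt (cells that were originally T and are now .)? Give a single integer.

Answer: 18

Derivation:
Step 1: +1 fires, +1 burnt (F count now 1)
Step 2: +1 fires, +1 burnt (F count now 1)
Step 3: +1 fires, +1 burnt (F count now 1)
Step 4: +2 fires, +1 burnt (F count now 2)
Step 5: +2 fires, +2 burnt (F count now 2)
Step 6: +3 fires, +2 burnt (F count now 3)
Step 7: +2 fires, +3 burnt (F count now 2)
Step 8: +2 fires, +2 burnt (F count now 2)
Step 9: +2 fires, +2 burnt (F count now 2)
Step 10: +1 fires, +2 burnt (F count now 1)
Step 11: +1 fires, +1 burnt (F count now 1)
Step 12: +0 fires, +1 burnt (F count now 0)
Fire out after step 12
Initially T: 25, now '.': 29
Total burnt (originally-T cells now '.'): 18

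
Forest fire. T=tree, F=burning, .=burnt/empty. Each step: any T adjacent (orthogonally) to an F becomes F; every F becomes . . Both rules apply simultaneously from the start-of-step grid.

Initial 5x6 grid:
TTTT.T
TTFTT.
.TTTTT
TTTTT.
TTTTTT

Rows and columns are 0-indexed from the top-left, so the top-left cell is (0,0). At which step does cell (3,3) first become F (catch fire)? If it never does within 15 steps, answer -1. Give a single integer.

Step 1: cell (3,3)='T' (+4 fires, +1 burnt)
Step 2: cell (3,3)='T' (+7 fires, +4 burnt)
Step 3: cell (3,3)='F' (+5 fires, +7 burnt)
  -> target ignites at step 3
Step 4: cell (3,3)='.' (+5 fires, +5 burnt)
Step 5: cell (3,3)='.' (+2 fires, +5 burnt)
Step 6: cell (3,3)='.' (+1 fires, +2 burnt)
Step 7: cell (3,3)='.' (+0 fires, +1 burnt)
  fire out at step 7

3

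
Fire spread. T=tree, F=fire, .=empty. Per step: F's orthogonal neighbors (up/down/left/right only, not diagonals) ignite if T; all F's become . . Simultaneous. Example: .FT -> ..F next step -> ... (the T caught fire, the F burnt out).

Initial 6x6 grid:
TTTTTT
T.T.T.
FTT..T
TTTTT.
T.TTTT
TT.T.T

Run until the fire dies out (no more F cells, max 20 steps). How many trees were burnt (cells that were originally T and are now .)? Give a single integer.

Step 1: +3 fires, +1 burnt (F count now 3)
Step 2: +4 fires, +3 burnt (F count now 4)
Step 3: +4 fires, +4 burnt (F count now 4)
Step 4: +4 fires, +4 burnt (F count now 4)
Step 5: +3 fires, +4 burnt (F count now 3)
Step 6: +3 fires, +3 burnt (F count now 3)
Step 7: +3 fires, +3 burnt (F count now 3)
Step 8: +1 fires, +3 burnt (F count now 1)
Step 9: +0 fires, +1 burnt (F count now 0)
Fire out after step 9
Initially T: 26, now '.': 35
Total burnt (originally-T cells now '.'): 25

Answer: 25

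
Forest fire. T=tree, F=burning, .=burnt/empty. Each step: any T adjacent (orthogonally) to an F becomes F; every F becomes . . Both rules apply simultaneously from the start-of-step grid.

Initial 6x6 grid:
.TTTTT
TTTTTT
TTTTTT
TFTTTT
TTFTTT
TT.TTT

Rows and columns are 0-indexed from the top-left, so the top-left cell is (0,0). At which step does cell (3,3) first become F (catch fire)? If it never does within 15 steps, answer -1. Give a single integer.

Step 1: cell (3,3)='T' (+5 fires, +2 burnt)
Step 2: cell (3,3)='F' (+8 fires, +5 burnt)
  -> target ignites at step 2
Step 3: cell (3,3)='.' (+8 fires, +8 burnt)
Step 4: cell (3,3)='.' (+5 fires, +8 burnt)
Step 5: cell (3,3)='.' (+3 fires, +5 burnt)
Step 6: cell (3,3)='.' (+2 fires, +3 burnt)
Step 7: cell (3,3)='.' (+1 fires, +2 burnt)
Step 8: cell (3,3)='.' (+0 fires, +1 burnt)
  fire out at step 8

2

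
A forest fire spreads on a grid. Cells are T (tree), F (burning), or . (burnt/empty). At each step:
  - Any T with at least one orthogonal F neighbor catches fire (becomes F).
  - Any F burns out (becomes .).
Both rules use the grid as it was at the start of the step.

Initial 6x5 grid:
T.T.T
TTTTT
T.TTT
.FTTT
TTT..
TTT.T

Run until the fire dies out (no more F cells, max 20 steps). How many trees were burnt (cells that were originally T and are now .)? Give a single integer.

Step 1: +2 fires, +1 burnt (F count now 2)
Step 2: +5 fires, +2 burnt (F count now 5)
Step 3: +5 fires, +5 burnt (F count now 5)
Step 4: +4 fires, +5 burnt (F count now 4)
Step 5: +2 fires, +4 burnt (F count now 2)
Step 6: +3 fires, +2 burnt (F count now 3)
Step 7: +0 fires, +3 burnt (F count now 0)
Fire out after step 7
Initially T: 22, now '.': 29
Total burnt (originally-T cells now '.'): 21

Answer: 21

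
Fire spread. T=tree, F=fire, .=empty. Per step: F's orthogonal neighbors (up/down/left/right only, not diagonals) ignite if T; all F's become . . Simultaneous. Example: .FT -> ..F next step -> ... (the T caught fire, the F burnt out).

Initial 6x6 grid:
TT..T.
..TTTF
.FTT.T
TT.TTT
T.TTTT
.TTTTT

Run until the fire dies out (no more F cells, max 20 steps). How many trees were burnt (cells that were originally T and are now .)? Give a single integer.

Step 1: +4 fires, +2 burnt (F count now 4)
Step 2: +6 fires, +4 burnt (F count now 6)
Step 3: +4 fires, +6 burnt (F count now 4)
Step 4: +3 fires, +4 burnt (F count now 3)
Step 5: +3 fires, +3 burnt (F count now 3)
Step 6: +1 fires, +3 burnt (F count now 1)
Step 7: +1 fires, +1 burnt (F count now 1)
Step 8: +0 fires, +1 burnt (F count now 0)
Fire out after step 8
Initially T: 24, now '.': 34
Total burnt (originally-T cells now '.'): 22

Answer: 22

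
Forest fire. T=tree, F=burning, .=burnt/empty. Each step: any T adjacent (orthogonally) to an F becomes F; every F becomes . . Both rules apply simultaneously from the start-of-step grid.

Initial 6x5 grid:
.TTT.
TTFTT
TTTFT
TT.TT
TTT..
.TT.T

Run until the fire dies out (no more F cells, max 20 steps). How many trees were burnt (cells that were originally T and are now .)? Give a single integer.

Step 1: +6 fires, +2 burnt (F count now 6)
Step 2: +6 fires, +6 burnt (F count now 6)
Step 3: +2 fires, +6 burnt (F count now 2)
Step 4: +2 fires, +2 burnt (F count now 2)
Step 5: +3 fires, +2 burnt (F count now 3)
Step 6: +1 fires, +3 burnt (F count now 1)
Step 7: +0 fires, +1 burnt (F count now 0)
Fire out after step 7
Initially T: 21, now '.': 29
Total burnt (originally-T cells now '.'): 20

Answer: 20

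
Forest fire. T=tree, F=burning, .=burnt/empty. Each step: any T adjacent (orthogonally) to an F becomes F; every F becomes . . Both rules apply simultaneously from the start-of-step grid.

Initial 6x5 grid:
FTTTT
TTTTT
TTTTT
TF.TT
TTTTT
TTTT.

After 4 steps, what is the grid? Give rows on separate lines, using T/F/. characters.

Step 1: 5 trees catch fire, 2 burn out
  .FTTT
  FTTTT
  TFTTT
  F..TT
  TFTTT
  TTTT.
Step 2: 7 trees catch fire, 5 burn out
  ..FTT
  .FTTT
  F.FTT
  ...TT
  F.FTT
  TFTT.
Step 3: 6 trees catch fire, 7 burn out
  ...FT
  ..FTT
  ...FT
  ...TT
  ...FT
  F.FT.
Step 4: 6 trees catch fire, 6 burn out
  ....F
  ...FT
  ....F
  ...FT
  ....F
  ...F.

....F
...FT
....F
...FT
....F
...F.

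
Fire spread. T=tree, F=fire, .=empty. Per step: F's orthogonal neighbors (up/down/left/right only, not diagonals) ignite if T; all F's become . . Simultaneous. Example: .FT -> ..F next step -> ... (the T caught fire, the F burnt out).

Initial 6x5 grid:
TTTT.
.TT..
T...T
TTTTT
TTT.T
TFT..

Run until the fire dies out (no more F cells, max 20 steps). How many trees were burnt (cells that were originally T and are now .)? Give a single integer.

Step 1: +3 fires, +1 burnt (F count now 3)
Step 2: +3 fires, +3 burnt (F count now 3)
Step 3: +2 fires, +3 burnt (F count now 2)
Step 4: +2 fires, +2 burnt (F count now 2)
Step 5: +1 fires, +2 burnt (F count now 1)
Step 6: +2 fires, +1 burnt (F count now 2)
Step 7: +0 fires, +2 burnt (F count now 0)
Fire out after step 7
Initially T: 19, now '.': 24
Total burnt (originally-T cells now '.'): 13

Answer: 13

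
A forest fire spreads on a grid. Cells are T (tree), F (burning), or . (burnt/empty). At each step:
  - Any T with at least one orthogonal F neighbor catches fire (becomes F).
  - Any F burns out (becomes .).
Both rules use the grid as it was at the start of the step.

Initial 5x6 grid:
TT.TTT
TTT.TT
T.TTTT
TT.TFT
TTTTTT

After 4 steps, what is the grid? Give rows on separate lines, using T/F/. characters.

Step 1: 4 trees catch fire, 1 burn out
  TT.TTT
  TTT.TT
  T.TTFT
  TT.F.F
  TTTTFT
Step 2: 5 trees catch fire, 4 burn out
  TT.TTT
  TTT.FT
  T.TF.F
  TT....
  TTTF.F
Step 3: 4 trees catch fire, 5 burn out
  TT.TFT
  TTT..F
  T.F...
  TT....
  TTF...
Step 4: 4 trees catch fire, 4 burn out
  TT.F.F
  TTF...
  T.....
  TT....
  TF....

TT.F.F
TTF...
T.....
TT....
TF....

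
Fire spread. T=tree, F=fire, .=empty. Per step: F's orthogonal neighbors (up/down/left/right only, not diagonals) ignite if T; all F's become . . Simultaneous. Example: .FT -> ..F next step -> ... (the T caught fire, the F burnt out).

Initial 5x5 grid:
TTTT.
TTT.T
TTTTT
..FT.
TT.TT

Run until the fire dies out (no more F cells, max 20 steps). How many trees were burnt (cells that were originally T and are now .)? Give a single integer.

Answer: 16

Derivation:
Step 1: +2 fires, +1 burnt (F count now 2)
Step 2: +4 fires, +2 burnt (F count now 4)
Step 3: +5 fires, +4 burnt (F count now 5)
Step 4: +4 fires, +5 burnt (F count now 4)
Step 5: +1 fires, +4 burnt (F count now 1)
Step 6: +0 fires, +1 burnt (F count now 0)
Fire out after step 6
Initially T: 18, now '.': 23
Total burnt (originally-T cells now '.'): 16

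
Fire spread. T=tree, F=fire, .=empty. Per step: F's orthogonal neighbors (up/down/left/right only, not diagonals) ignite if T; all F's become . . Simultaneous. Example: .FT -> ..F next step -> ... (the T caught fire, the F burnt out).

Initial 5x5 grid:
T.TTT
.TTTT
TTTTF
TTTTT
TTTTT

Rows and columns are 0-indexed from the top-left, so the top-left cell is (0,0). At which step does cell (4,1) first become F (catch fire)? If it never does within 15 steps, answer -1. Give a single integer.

Step 1: cell (4,1)='T' (+3 fires, +1 burnt)
Step 2: cell (4,1)='T' (+5 fires, +3 burnt)
Step 3: cell (4,1)='T' (+5 fires, +5 burnt)
Step 4: cell (4,1)='T' (+5 fires, +5 burnt)
Step 5: cell (4,1)='F' (+2 fires, +5 burnt)
  -> target ignites at step 5
Step 6: cell (4,1)='.' (+1 fires, +2 burnt)
Step 7: cell (4,1)='.' (+0 fires, +1 burnt)
  fire out at step 7

5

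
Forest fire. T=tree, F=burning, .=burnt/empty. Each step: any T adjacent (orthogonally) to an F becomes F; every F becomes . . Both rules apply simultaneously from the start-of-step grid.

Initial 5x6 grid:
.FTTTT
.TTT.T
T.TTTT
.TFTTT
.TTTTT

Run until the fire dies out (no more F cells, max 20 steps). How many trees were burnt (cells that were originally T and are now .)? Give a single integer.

Step 1: +6 fires, +2 burnt (F count now 6)
Step 2: +6 fires, +6 burnt (F count now 6)
Step 3: +5 fires, +6 burnt (F count now 5)
Step 4: +3 fires, +5 burnt (F count now 3)
Step 5: +1 fires, +3 burnt (F count now 1)
Step 6: +0 fires, +1 burnt (F count now 0)
Fire out after step 6
Initially T: 22, now '.': 29
Total burnt (originally-T cells now '.'): 21

Answer: 21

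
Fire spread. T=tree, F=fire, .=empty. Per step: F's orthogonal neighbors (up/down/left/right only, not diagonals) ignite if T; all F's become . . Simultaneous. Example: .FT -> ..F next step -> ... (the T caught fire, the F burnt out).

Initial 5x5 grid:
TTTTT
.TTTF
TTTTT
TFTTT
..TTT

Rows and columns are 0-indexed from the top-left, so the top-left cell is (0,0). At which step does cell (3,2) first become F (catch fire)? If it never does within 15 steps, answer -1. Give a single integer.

Step 1: cell (3,2)='F' (+6 fires, +2 burnt)
  -> target ignites at step 1
Step 2: cell (3,2)='.' (+9 fires, +6 burnt)
Step 3: cell (3,2)='.' (+4 fires, +9 burnt)
Step 4: cell (3,2)='.' (+1 fires, +4 burnt)
Step 5: cell (3,2)='.' (+0 fires, +1 burnt)
  fire out at step 5

1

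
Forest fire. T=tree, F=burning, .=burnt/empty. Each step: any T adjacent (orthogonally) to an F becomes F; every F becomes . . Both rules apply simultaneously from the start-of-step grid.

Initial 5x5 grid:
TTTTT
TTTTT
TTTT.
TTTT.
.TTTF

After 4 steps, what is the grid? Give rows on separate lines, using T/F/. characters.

Step 1: 1 trees catch fire, 1 burn out
  TTTTT
  TTTTT
  TTTT.
  TTTT.
  .TTF.
Step 2: 2 trees catch fire, 1 burn out
  TTTTT
  TTTTT
  TTTT.
  TTTF.
  .TF..
Step 3: 3 trees catch fire, 2 burn out
  TTTTT
  TTTTT
  TTTF.
  TTF..
  .F...
Step 4: 3 trees catch fire, 3 burn out
  TTTTT
  TTTFT
  TTF..
  TF...
  .....

TTTTT
TTTFT
TTF..
TF...
.....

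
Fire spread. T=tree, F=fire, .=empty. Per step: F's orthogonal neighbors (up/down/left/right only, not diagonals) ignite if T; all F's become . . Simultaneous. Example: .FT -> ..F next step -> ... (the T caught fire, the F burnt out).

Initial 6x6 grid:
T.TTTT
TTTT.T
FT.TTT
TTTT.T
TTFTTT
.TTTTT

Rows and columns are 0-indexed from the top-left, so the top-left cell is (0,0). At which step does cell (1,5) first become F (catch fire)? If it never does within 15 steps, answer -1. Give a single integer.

Step 1: cell (1,5)='T' (+7 fires, +2 burnt)
Step 2: cell (1,5)='T' (+8 fires, +7 burnt)
Step 3: cell (1,5)='T' (+4 fires, +8 burnt)
Step 4: cell (1,5)='T' (+5 fires, +4 burnt)
Step 5: cell (1,5)='T' (+2 fires, +5 burnt)
Step 6: cell (1,5)='F' (+2 fires, +2 burnt)
  -> target ignites at step 6
Step 7: cell (1,5)='.' (+1 fires, +2 burnt)
Step 8: cell (1,5)='.' (+0 fires, +1 burnt)
  fire out at step 8

6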